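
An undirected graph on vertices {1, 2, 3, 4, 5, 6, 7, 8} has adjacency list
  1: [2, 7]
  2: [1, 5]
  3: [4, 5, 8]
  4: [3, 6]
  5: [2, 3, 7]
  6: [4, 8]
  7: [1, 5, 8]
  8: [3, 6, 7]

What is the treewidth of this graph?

2

A width-2 tree decomposition is:
Bags: B1 = {3, 4, 6}  B2 = {3, 6, 8}  B3 = {3, 5, 8}  B4 = {5, 7, 8}  B5 = {2, 5, 7}  B6 = {1, 2, 7}
Tree: B1–B2, B2–B3, B3–B4, B4–B5, B5–B6
Each bag holds 3 vertices, so the decomposition has width 2, which upper-bounds the treewidth. For the lower bound, G contains the cycle 4–6–8–3–4, so G is not a forest; only forests have treewidth ≤ 1, hence tw(G) ≥ 2. Therefore the treewidth is 2.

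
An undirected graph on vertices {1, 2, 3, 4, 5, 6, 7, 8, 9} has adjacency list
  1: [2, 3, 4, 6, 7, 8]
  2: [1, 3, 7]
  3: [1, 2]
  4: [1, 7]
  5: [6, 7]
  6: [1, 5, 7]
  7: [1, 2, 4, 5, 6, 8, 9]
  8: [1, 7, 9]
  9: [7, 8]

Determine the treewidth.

A width-2 tree decomposition is:
Bags: B1 = {1, 4, 7}  B2 = {1, 7, 8}  B3 = {1, 6, 7}  B4 = {1, 2, 7}  B5 = {5, 6, 7}  B6 = {1, 2, 3}  B7 = {7, 8, 9}
Tree: B1–B2, B1–B3, B2–B4, B3–B5, B4–B6, B2–B7
Every bag has size at most 3, so the width is 3 − 1 = 2 and tw(G) ≤ 2. Conversely, {1, 2, 3} is a clique of size 3, and the vertices of any clique must share a bag in every tree decomposition; so some bag has ≥ 3 vertices and tw(G) ≥ 2. Combining the bounds, tw(G) = 2.

2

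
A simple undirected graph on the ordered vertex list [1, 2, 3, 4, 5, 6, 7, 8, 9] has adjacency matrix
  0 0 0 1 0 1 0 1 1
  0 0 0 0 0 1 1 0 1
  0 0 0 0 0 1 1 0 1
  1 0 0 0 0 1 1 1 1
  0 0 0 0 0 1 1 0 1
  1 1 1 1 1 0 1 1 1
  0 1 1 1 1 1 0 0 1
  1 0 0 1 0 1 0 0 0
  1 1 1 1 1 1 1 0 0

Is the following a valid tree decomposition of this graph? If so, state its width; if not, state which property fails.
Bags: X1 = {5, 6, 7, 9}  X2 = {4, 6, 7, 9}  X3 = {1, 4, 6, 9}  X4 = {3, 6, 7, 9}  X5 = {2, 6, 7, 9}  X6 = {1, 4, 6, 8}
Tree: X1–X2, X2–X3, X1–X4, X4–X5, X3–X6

Yes; width 3.

Vertex coverage: the bags together contain {1, 2, 3, 4, 5, 6, 7, 8, 9}, the full vertex set. Edge coverage: each edge of G has both endpoints in at least one bag. Running intersection: for every vertex, the bags containing it form a connected subtree. All three properties hold, so this is a valid tree decomposition of width max|bag| − 1 = 3, and hence tw(G) ≤ 3.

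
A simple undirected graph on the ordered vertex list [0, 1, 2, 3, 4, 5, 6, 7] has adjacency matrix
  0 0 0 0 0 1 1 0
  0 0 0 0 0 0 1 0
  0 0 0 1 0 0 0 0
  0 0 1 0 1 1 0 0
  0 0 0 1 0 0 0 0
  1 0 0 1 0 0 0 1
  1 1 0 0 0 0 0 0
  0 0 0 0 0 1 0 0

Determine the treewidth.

A width-1 tree decomposition is:
Bags: B1 = {0, 6}  B2 = {0, 5}  B3 = {3, 5}  B4 = {1, 6}  B5 = {2, 3}  B6 = {3, 4}  B7 = {5, 7}
Tree: B1–B2, B2–B3, B1–B4, B3–B5, B3–B6, B2–B7
The largest bag has 2 vertices, giving width 1; this decomposition certifies tw(G) ≤ 1. G has an edge, so its treewidth is at least 1. Combining the bounds, tw(G) = 1.

1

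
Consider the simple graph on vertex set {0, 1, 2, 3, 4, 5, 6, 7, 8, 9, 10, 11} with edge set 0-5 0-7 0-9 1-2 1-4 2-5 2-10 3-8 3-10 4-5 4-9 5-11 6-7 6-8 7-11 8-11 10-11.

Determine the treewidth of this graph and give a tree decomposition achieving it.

The largest bag has 4 vertices, giving width 3; this decomposition certifies tw(G) ≤ 3. For the lower bound: the 4 vertex sets {1,4,9}, {0}, {5}, {2,7,10,11} are disjoint, each induces a connected subgraph, and every pair is joined by at least one edge of G. Contracting each set to a single vertex therefore yields K_{4} as a minor, and since treewidth is minor-monotone, tw(G) ≥ tw(K_{4}) = 3. Combining the bounds, tw(G) = 3.

Treewidth 3.
Bags: B1 = {0, 1, 4, 9}  B2 = {0, 1, 4, 5}  B3 = {0, 1, 2, 5}  B4 = {0, 2, 5, 7}  B5 = {2, 5, 7, 11}  B6 = {2, 7, 10, 11}  B7 = {6, 7, 10, 11}  B8 = {6, 8, 10, 11}  B9 = {3, 6, 8, 10}
Tree: B1–B2, B2–B3, B3–B4, B4–B5, B5–B6, B6–B7, B7–B8, B8–B9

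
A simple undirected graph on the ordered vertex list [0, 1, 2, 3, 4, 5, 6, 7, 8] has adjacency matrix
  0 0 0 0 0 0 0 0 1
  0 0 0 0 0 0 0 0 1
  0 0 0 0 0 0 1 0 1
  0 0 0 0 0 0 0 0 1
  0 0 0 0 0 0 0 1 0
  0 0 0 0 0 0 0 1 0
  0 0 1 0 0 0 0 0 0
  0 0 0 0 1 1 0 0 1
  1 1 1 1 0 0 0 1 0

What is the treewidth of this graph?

A width-1 tree decomposition is:
Bags: B1 = {7, 8}  B2 = {2, 8}  B3 = {4, 7}  B4 = {3, 8}  B5 = {1, 8}  B6 = {2, 6}  B7 = {0, 8}  B8 = {5, 7}
Tree: B1–B2, B1–B3, B1–B4, B1–B5, B2–B6, B2–B7, B3–B8
The largest bag has 2 vertices, giving width 1; this decomposition certifies tw(G) ≤ 1. Any graph with an edge has treewidth ≥ 1, and G has the edge 7–8. Hence tw(G) = 1 exactly.

1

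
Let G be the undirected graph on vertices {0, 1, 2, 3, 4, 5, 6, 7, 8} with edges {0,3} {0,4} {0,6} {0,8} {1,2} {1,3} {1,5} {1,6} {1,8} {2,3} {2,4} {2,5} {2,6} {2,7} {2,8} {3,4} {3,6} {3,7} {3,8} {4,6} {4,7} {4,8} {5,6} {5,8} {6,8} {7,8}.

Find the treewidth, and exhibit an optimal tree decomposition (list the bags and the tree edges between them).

Treewidth 4.
Bags: B1 = {0, 3, 4, 6, 8}  B2 = {2, 3, 4, 6, 8}  B3 = {1, 2, 3, 6, 8}  B4 = {1, 2, 5, 6, 8}  B5 = {2, 3, 4, 7, 8}
Tree: B1–B2, B2–B3, B3–B4, B2–B5

The largest bag has 5 vertices, giving width 4; this decomposition certifies tw(G) ≤ 4. On the other hand G contains the 5-clique {0, 3, 4, 6, 8}. A clique must lie in a single bag of any decomposition, so no decomposition can have width below 4. Hence tw(G) = 4 exactly.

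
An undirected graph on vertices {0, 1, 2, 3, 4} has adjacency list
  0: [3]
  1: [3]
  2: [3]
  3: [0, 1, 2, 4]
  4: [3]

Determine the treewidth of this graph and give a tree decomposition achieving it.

Treewidth 1.
One optimal decomposition is:
Bags: B1 = {0, 3}  B2 = {1, 3}  B3 = {2, 3}  B4 = {3, 4}
Tree: B1–B2, B1–B3, B1–B4

The largest bag has 2 vertices, giving width 1; this decomposition certifies tw(G) ≤ 1. G has an edge, so its treewidth is at least 1. The upper and lower bounds meet at 1, so that is the treewidth.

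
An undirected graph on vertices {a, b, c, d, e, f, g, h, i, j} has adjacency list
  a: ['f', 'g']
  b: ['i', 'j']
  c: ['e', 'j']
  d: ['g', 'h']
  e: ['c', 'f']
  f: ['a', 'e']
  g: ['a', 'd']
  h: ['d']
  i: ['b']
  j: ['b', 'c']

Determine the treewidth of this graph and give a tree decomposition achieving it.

The largest bag has 2 vertices, giving width 1; this decomposition certifies tw(G) ≤ 1. Since G has at least one edge (e.g. h–d), it is not an edgeless graph, so tw(G) ≥ 1. Hence tw(G) = 1 exactly.

Treewidth 1.
One such decomposition:
Bags: B1 = {d, h}  B2 = {d, g}  B3 = {a, g}  B4 = {a, f}  B5 = {e, f}  B6 = {c, e}  B7 = {c, j}  B8 = {b, j}  B9 = {b, i}
Tree: B1–B2, B2–B3, B3–B4, B4–B5, B5–B6, B6–B7, B7–B8, B8–B9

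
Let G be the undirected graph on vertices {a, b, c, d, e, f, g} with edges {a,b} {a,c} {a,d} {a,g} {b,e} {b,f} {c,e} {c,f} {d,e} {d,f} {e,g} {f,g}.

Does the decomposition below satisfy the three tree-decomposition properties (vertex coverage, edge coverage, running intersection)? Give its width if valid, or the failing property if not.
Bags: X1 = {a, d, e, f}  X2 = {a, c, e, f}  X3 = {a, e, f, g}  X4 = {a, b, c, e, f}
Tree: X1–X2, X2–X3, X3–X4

No — bags containing vertex c are not connected in the tree.

A tree decomposition must satisfy three properties: every vertex lies in some bag; for every edge, both endpoints lie together in some bag; and for every vertex, the bags containing it form a connected subtree. Here bags containing vertex c are not connected in the tree, so the decomposition is invalid.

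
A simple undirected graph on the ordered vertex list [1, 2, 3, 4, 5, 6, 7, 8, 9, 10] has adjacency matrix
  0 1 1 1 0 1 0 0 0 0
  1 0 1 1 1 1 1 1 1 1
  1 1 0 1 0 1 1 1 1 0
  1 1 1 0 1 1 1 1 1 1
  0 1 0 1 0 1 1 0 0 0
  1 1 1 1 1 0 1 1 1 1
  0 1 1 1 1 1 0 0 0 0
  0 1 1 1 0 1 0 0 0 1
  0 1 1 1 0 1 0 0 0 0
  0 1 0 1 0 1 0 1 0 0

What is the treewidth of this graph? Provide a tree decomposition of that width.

Treewidth 4.
Bags: B1 = {2, 3, 4, 6, 7}  B2 = {2, 3, 4, 6, 8}  B3 = {1, 2, 3, 4, 6}  B4 = {2, 3, 4, 6, 9}  B5 = {2, 4, 5, 6, 7}  B6 = {2, 4, 6, 8, 10}
Tree: B1–B2, B1–B3, B3–B4, B1–B5, B2–B6

Every bag has size at most 5, so the width is 5 − 1 = 4 and tw(G) ≤ 4. For the lower bound, the 5 vertices {2, 4, 6, 8, 10} are pairwise adjacent, and any tree decomposition puts a clique entirely inside one bag — forcing width ≥ 4. Therefore the treewidth is 4.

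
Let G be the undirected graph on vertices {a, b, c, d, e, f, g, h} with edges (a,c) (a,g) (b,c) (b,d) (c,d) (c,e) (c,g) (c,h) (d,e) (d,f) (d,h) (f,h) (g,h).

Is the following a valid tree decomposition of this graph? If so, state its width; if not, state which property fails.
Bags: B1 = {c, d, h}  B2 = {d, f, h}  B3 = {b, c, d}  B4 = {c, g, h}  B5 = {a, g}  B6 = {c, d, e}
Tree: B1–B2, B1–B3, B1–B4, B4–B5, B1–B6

A tree decomposition must satisfy three properties: every vertex lies in some bag; for every edge, both endpoints lie together in some bag; and for every vertex, the bags containing it form a connected subtree. Here edge (c,a) lies in no bag, so the decomposition is invalid.

No — edge (c,a) lies in no bag.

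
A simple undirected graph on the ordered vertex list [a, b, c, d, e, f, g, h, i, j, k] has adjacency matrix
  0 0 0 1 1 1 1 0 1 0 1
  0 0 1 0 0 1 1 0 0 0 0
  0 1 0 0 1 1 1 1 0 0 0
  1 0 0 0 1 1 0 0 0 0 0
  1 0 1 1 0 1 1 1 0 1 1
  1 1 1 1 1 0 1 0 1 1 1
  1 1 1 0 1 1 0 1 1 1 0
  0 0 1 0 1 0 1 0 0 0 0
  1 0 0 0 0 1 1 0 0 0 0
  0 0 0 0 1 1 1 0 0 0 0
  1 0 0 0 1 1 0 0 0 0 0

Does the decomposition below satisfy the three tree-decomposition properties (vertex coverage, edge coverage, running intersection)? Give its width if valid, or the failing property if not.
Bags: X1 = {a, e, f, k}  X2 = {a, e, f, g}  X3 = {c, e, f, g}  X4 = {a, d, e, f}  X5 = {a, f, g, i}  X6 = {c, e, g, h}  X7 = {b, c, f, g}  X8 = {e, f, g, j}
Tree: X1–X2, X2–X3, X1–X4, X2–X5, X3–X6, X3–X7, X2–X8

Yes; width 3.

Checking the three conditions: (i) the bags cover all of {a, b, c, d, e, f, g, h, i, j, k}; (ii) for each edge, some bag contains both endpoints; (iii) the bags containing any fixed vertex form a subtree. All hold, so the decomposition is valid with width 4 − 1 = 3.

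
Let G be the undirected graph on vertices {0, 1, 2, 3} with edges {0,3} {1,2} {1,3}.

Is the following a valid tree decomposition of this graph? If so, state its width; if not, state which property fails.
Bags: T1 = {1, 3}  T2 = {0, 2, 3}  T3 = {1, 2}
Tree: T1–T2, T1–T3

No — bags containing vertex 2 are not connected in the tree.

A tree decomposition must satisfy three properties: every vertex lies in some bag; for every edge, both endpoints lie together in some bag; and for every vertex, the bags containing it form a connected subtree. Here bags containing vertex 2 are not connected in the tree, so the decomposition is invalid.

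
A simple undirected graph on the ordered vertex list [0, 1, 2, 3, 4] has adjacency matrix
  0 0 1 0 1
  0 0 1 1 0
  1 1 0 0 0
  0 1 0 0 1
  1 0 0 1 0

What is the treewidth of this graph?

A width-2 tree decomposition is:
Bags: B1 = {1, 2, 3}  B2 = {0, 2, 3}  B3 = {0, 3, 4}
Tree: B1–B2, B2–B3
Each bag holds 3 vertices, so the decomposition has width 2, which upper-bounds the treewidth. Since 3–1–2–0–4–3 is a cycle in G, G is not acyclic. Forests are exactly the graphs of treewidth ≤ 1, so tw(G) ≥ 2. The upper and lower bounds meet at 2, so that is the treewidth.

2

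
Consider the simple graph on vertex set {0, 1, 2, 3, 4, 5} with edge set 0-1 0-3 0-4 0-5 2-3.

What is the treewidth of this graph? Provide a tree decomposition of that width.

Treewidth 1.
One such decomposition:
Bags: B1 = {0, 5}  B2 = {0, 4}  B3 = {0, 1}  B4 = {0, 3}  B5 = {2, 3}
Tree: B1–B2, B1–B3, B2–B4, B4–B5

Each bag holds 2 vertices, so the decomposition has width 1, which upper-bounds the treewidth. Any graph with an edge has treewidth ≥ 1, and G has the edge 5–0. The upper and lower bounds meet at 1, so that is the treewidth.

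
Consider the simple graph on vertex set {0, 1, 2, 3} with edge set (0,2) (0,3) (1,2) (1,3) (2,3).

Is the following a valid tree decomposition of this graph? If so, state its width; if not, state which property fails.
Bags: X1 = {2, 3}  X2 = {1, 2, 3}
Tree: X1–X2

A tree decomposition must satisfy three properties: every vertex lies in some bag; for every edge, both endpoints lie together in some bag; and for every vertex, the bags containing it form a connected subtree. Here vertex 0 appears in no bag, so the decomposition is invalid.

No — vertex 0 appears in no bag.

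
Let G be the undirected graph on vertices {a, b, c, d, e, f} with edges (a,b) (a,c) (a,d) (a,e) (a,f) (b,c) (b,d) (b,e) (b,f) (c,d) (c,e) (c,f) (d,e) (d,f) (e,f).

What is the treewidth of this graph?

5

A width-5 tree decomposition is:
Bags: B1 = {a, b, c, d, e, f}
Tree: (single bag)
With just one bag of size 6, the width is 6 − 1 = 5, so tw(G) ≤ 5. On the other hand G contains the 6-clique {a, b, c, d, e, f}. A clique must lie in a single bag of any decomposition, so no decomposition can have width below 5. Hence tw(G) = 5 exactly.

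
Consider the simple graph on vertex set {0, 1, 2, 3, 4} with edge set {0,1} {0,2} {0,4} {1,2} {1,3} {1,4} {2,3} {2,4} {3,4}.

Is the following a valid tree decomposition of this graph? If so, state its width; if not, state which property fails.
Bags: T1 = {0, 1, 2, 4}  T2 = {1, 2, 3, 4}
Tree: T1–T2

Checking the three conditions: (i) the bags cover all of {0, 1, 2, 3, 4}; (ii) for each edge, some bag contains both endpoints; (iii) the bags containing any fixed vertex form a subtree. All hold, so the decomposition is valid with width 4 − 1 = 3.

Yes; width 3.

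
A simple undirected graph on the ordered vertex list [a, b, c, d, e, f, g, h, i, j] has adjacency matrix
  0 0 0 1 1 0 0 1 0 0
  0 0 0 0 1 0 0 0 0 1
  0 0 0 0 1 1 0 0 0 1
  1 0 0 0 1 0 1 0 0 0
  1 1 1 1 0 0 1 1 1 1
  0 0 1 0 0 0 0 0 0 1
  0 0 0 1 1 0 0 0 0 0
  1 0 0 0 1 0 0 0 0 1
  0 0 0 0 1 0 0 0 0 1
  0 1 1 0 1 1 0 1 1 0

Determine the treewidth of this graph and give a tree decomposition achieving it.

Treewidth 2.
One optimal decomposition is:
Bags: B1 = {e, h, j}  B2 = {c, e, j}  B3 = {a, e, h}  B4 = {e, i, j}  B5 = {a, d, e}  B6 = {b, e, j}  B7 = {c, f, j}  B8 = {d, e, g}
Tree: B1–B2, B1–B3, B1–B4, B3–B5, B4–B6, B2–B7, B5–B8

Every bag has size at most 3, so the width is 3 − 1 = 2 and tw(G) ≤ 2. Conversely, {d, e, g} is a clique of size 3, and the vertices of any clique must share a bag in every tree decomposition; so some bag has ≥ 3 vertices and tw(G) ≥ 2. Hence tw(G) = 2 exactly.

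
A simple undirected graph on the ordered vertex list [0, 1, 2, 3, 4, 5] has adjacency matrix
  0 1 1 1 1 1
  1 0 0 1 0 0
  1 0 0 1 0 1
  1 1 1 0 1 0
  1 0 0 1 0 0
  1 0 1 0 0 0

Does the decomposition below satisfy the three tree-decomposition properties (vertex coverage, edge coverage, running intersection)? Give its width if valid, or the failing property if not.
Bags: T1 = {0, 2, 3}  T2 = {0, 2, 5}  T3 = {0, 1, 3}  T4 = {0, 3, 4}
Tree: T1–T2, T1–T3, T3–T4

Yes; width 2.

Every vertex of G appears in some bag (union = {0, 1, 2, 3, 4, 5}); every edge is covered by a bag; and for each vertex v the set of bags containing v is connected in the bag tree. The decomposition is therefore valid. The largest bag has 3 vertices, so the width is 2.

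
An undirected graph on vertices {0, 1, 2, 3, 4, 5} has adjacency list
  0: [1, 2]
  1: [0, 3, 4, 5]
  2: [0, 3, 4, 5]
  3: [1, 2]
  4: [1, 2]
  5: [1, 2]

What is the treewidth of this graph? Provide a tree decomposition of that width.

Treewidth 2.
One optimal decomposition is:
Bags: B1 = {1, 2, 3}  B2 = {0, 1, 2}  B3 = {1, 2, 5}  B4 = {1, 2, 4}
Tree: B1–B2, B2–B3, B3–B4

The largest bag has 3 vertices, giving width 2; this decomposition certifies tw(G) ≤ 2. For the lower bound, G contains the cycle 3–1–0–2–3, so G is not a forest; only forests have treewidth ≤ 1, hence tw(G) ≥ 2. Hence tw(G) = 2 exactly.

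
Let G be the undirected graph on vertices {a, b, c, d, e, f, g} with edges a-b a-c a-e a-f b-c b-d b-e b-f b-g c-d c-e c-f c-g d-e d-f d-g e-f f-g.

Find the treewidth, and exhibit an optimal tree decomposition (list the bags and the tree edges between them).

The largest bag has 5 vertices, giving width 4; this decomposition certifies tw(G) ≤ 4. For the lower bound, the 5 vertices {b, c, d, f, g} are pairwise adjacent, and any tree decomposition puts a clique entirely inside one bag — forcing width ≥ 4. The upper and lower bounds meet at 4, so that is the treewidth.

Treewidth 4.
One such decomposition:
Bags: B1 = {b, c, d, f, g}  B2 = {b, c, d, e, f}  B3 = {a, b, c, e, f}
Tree: B1–B2, B2–B3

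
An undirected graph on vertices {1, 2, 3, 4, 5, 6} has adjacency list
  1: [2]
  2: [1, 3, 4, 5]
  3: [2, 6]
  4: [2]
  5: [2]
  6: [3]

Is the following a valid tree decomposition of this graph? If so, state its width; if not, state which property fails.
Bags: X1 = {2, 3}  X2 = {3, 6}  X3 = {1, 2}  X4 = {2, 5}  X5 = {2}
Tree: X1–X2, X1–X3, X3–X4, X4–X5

No — vertex 4 appears in no bag.

A tree decomposition must satisfy three properties: every vertex lies in some bag; for every edge, both endpoints lie together in some bag; and for every vertex, the bags containing it form a connected subtree. Here vertex 4 appears in no bag, so the decomposition is invalid.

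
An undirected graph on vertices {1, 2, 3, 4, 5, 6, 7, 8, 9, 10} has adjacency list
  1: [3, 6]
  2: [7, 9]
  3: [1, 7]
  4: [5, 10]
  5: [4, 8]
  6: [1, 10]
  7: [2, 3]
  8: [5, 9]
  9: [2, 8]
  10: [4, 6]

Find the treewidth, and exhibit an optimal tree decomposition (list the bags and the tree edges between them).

Treewidth 2.
One optimal decomposition is:
Bags: B1 = {2, 3, 7}  B2 = {1, 2, 3}  B3 = {1, 2, 6}  B4 = {2, 6, 10}  B5 = {2, 4, 10}  B6 = {2, 4, 5}  B7 = {2, 5, 8}  B8 = {2, 8, 9}
Tree: B1–B2, B2–B3, B3–B4, B4–B5, B5–B6, B6–B7, B7–B8

Every bag has size at most 3, so the width is 3 − 1 = 2 and tw(G) ≤ 2. Since 2–7–3–1–6–10–4–5–8–9–2 is a cycle in G, G is not acyclic. Forests are exactly the graphs of treewidth ≤ 1, so tw(G) ≥ 2. Therefore the treewidth is 2.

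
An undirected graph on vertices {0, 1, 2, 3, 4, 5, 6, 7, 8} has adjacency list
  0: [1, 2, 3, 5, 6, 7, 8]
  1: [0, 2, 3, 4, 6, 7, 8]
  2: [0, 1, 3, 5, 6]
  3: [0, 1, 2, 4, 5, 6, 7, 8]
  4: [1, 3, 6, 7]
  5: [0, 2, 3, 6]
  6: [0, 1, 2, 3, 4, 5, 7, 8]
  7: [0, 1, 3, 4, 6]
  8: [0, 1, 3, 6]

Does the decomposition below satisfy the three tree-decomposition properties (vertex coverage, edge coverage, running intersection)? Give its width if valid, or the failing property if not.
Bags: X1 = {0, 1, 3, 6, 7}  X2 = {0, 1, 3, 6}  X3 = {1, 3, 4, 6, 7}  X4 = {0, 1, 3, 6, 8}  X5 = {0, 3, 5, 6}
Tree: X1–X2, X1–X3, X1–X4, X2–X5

A tree decomposition must satisfy three properties: every vertex lies in some bag; for every edge, both endpoints lie together in some bag; and for every vertex, the bags containing it form a connected subtree. Here vertex 2 appears in no bag, so the decomposition is invalid.

No — vertex 2 appears in no bag.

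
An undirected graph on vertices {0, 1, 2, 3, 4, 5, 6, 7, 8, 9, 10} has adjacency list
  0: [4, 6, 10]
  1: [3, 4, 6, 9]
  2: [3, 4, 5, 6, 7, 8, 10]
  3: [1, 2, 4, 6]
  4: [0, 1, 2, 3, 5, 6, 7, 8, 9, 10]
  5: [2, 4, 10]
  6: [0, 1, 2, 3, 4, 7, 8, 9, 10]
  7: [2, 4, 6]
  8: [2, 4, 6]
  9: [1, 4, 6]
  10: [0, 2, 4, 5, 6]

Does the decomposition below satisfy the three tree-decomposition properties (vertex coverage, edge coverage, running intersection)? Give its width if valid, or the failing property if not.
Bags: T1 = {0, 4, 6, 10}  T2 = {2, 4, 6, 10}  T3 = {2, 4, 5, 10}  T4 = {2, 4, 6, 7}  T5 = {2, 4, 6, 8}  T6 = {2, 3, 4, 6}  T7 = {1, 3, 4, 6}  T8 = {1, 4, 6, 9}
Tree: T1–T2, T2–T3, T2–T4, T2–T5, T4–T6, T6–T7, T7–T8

Yes; width 3.

Vertex coverage: the bags together contain {0, 1, 2, 3, 4, 5, 6, 7, 8, 9, 10}, the full vertex set. Edge coverage: each edge of G has both endpoints in at least one bag. Running intersection: for every vertex, the bags containing it form a connected subtree. All three properties hold, so this is a valid tree decomposition of width max|bag| − 1 = 3, and hence tw(G) ≤ 3.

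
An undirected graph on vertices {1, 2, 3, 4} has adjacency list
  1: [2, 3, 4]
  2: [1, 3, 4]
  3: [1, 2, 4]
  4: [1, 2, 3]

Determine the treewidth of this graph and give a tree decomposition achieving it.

Treewidth 3.
Bags: B1 = {1, 2, 3, 4}
Tree: (single bag)

A single bag containing all 4 vertices is trivially a valid decomposition of width 3. Conversely, {1, 2, 3, 4} is a clique of size 4, and the vertices of any clique must share a bag in every tree decomposition; so some bag has ≥ 4 vertices and tw(G) ≥ 3. Therefore the treewidth is 3.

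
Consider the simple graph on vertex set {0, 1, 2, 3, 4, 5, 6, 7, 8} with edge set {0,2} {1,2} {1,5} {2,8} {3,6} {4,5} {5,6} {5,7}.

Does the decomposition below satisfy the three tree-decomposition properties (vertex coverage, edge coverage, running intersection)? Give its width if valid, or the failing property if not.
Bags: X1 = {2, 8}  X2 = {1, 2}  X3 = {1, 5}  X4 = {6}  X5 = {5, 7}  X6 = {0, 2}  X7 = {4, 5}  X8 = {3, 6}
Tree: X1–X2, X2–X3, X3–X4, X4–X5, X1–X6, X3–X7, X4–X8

A tree decomposition must satisfy three properties: every vertex lies in some bag; for every edge, both endpoints lie together in some bag; and for every vertex, the bags containing it form a connected subtree. Here edge (5,6) lies in no bag, so the decomposition is invalid.

No — edge (5,6) lies in no bag.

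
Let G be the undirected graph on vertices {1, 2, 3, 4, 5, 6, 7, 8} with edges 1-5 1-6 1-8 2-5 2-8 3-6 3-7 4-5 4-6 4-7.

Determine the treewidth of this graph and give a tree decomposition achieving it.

Treewidth 2.
Bags: B1 = {3, 6, 7}  B2 = {4, 6, 7}  B3 = {1, 4, 6}  B4 = {1, 4, 5}  B5 = {1, 5, 8}  B6 = {2, 5, 8}
Tree: B1–B2, B2–B3, B3–B4, B4–B5, B5–B6

Every bag has size at most 3, so the width is 3 − 1 = 2 and tw(G) ≤ 2. Since 3–7–4–6–3 is a cycle in G, G is not acyclic. Forests are exactly the graphs of treewidth ≤ 1, so tw(G) ≥ 2. The upper and lower bounds meet at 2, so that is the treewidth.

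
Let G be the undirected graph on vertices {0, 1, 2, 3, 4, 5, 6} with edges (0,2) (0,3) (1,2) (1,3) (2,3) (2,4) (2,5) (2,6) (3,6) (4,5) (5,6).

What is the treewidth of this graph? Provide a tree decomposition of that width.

Treewidth 2.
One such decomposition:
Bags: B1 = {2, 3, 6}  B2 = {1, 2, 3}  B3 = {2, 5, 6}  B4 = {2, 4, 5}  B5 = {0, 2, 3}
Tree: B1–B2, B1–B3, B3–B4, B1–B5

The largest bag has 3 vertices, giving width 2; this decomposition certifies tw(G) ≤ 2. Conversely, {0, 2, 3} is a clique of size 3, and the vertices of any clique must share a bag in every tree decomposition; so some bag has ≥ 3 vertices and tw(G) ≥ 2. The upper and lower bounds meet at 2, so that is the treewidth.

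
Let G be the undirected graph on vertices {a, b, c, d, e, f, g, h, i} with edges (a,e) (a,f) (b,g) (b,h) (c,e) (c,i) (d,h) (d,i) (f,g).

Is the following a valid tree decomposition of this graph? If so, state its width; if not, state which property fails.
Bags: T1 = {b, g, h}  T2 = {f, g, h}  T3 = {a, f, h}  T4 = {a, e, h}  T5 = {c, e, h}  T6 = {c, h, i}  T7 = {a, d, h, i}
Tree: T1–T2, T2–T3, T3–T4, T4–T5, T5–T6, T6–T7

No — bags containing vertex a are not connected in the tree.

A tree decomposition must satisfy three properties: every vertex lies in some bag; for every edge, both endpoints lie together in some bag; and for every vertex, the bags containing it form a connected subtree. Here bags containing vertex a are not connected in the tree, so the decomposition is invalid.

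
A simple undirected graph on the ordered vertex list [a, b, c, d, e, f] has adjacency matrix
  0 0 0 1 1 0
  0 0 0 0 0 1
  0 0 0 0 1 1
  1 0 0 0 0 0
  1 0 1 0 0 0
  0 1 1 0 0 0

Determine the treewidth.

1

A width-1 tree decomposition is:
Bags: B1 = {a, d}  B2 = {a, e}  B3 = {c, e}  B4 = {c, f}  B5 = {b, f}
Tree: B1–B2, B2–B3, B3–B4, B4–B5
The largest bag has 2 vertices, giving width 1; this decomposition certifies tw(G) ≤ 1. G has an edge, so its treewidth is at least 1. Therefore the treewidth is 1.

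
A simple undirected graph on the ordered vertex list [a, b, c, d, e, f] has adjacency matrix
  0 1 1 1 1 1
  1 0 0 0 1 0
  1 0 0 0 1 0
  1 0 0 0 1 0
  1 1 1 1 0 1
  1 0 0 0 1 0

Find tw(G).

2

A width-2 tree decomposition is:
Bags: B1 = {a, c, e}  B2 = {a, b, e}  B3 = {a, d, e}  B4 = {a, e, f}
Tree: B1–B2, B2–B3, B3–B4
Each bag holds 3 vertices, so the decomposition has width 2, which upper-bounds the treewidth. Conversely, {a, d, e} is a clique of size 3, and the vertices of any clique must share a bag in every tree decomposition; so some bag has ≥ 3 vertices and tw(G) ≥ 2. Hence tw(G) = 2 exactly.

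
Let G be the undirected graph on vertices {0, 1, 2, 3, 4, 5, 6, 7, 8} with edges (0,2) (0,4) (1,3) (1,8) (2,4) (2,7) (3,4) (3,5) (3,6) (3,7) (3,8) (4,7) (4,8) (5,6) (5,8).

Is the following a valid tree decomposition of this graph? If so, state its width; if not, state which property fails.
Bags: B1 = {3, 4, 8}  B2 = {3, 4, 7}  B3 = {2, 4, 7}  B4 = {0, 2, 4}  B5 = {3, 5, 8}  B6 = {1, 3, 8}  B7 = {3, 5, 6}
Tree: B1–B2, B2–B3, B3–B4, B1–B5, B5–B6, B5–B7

Yes; width 2.

Every vertex of G appears in some bag (union = {0, 1, 2, 3, 4, 5, 6, 7, 8}); every edge is covered by a bag; and for each vertex v the set of bags containing v is connected in the bag tree. The decomposition is therefore valid. The largest bag has 3 vertices, so the width is 2.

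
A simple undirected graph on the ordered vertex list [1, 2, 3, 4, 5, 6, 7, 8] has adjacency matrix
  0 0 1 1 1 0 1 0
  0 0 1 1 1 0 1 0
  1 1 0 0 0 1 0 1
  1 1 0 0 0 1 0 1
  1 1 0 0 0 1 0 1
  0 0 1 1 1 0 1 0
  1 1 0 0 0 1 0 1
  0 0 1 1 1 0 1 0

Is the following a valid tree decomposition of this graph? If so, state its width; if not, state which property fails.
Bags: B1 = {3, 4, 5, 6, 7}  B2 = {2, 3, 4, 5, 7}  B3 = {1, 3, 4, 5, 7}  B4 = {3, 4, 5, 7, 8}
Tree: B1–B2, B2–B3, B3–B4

Yes; width 4.

Checking the three conditions: (i) the bags cover all of {1, 2, 3, 4, 5, 6, 7, 8}; (ii) for each edge, some bag contains both endpoints; (iii) the bags containing any fixed vertex form a subtree. All hold, so the decomposition is valid with width 5 − 1 = 4.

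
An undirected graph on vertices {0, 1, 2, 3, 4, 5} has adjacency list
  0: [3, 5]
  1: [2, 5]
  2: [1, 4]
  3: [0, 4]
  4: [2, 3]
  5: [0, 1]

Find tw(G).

2

A width-2 tree decomposition is:
Bags: B1 = {1, 2, 5}  B2 = {2, 4, 5}  B3 = {3, 4, 5}  B4 = {0, 3, 5}
Tree: B1–B2, B2–B3, B3–B4
The largest bag has 3 vertices, giving width 2; this decomposition certifies tw(G) ≤ 2. Since 5–1–2–4–3–0–5 is a cycle in G, G is not acyclic. Forests are exactly the graphs of treewidth ≤ 1, so tw(G) ≥ 2. Hence tw(G) = 2 exactly.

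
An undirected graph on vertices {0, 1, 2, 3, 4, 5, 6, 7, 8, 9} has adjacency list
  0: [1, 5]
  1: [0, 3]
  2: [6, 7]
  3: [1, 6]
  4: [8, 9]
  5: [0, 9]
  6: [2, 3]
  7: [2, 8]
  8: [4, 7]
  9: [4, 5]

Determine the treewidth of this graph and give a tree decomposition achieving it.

Treewidth 2.
Bags: B1 = {0, 1, 3}  B2 = {0, 3, 5}  B3 = {3, 5, 9}  B4 = {3, 4, 9}  B5 = {3, 4, 8}  B6 = {3, 7, 8}  B7 = {2, 3, 7}  B8 = {2, 3, 6}
Tree: B1–B2, B2–B3, B3–B4, B4–B5, B5–B6, B6–B7, B7–B8

Every bag has size at most 3, so the width is 3 − 1 = 2 and tw(G) ≤ 2. The edges 3–1–0–5–9–4–8–7–2–6–3 form a cycle, so G is not a tree and its treewidth is at least 2. The upper and lower bounds meet at 2, so that is the treewidth.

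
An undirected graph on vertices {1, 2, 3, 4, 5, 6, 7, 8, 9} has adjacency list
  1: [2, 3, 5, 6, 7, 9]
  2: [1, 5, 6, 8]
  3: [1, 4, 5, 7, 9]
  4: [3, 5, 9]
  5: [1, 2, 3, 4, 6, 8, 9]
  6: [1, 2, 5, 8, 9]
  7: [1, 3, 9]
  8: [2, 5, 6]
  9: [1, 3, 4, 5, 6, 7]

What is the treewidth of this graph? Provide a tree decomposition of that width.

Each bag holds 4 vertices, so the decomposition has width 3, which upper-bounds the treewidth. For the lower bound, the 4 vertices {2, 5, 6, 8} are pairwise adjacent, and any tree decomposition puts a clique entirely inside one bag — forcing width ≥ 3. Combining the bounds, tw(G) = 3.

Treewidth 3.
One such decomposition:
Bags: B1 = {1, 3, 5, 9}  B2 = {3, 4, 5, 9}  B3 = {1, 5, 6, 9}  B4 = {1, 2, 5, 6}  B5 = {2, 5, 6, 8}  B6 = {1, 3, 7, 9}
Tree: B1–B2, B1–B3, B3–B4, B4–B5, B1–B6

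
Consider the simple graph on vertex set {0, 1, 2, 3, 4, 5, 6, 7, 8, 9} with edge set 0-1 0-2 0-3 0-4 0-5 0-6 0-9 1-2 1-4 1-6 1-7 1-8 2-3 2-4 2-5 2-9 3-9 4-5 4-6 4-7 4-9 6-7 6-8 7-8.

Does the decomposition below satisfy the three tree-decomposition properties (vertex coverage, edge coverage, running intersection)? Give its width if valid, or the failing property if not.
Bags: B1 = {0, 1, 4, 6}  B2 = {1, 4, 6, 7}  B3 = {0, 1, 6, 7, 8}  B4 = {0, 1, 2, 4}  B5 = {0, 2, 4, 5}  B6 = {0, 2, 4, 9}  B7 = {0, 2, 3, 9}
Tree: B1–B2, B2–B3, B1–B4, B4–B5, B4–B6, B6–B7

A tree decomposition must satisfy three properties: every vertex lies in some bag; for every edge, both endpoints lie together in some bag; and for every vertex, the bags containing it form a connected subtree. Here bags containing vertex 0 are not connected in the tree, so the decomposition is invalid.

No — bags containing vertex 0 are not connected in the tree.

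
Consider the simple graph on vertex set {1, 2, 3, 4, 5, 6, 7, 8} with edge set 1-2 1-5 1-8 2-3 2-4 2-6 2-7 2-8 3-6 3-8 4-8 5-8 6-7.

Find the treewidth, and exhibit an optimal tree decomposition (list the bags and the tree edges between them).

Each bag holds 3 vertices, so the decomposition has width 2, which upper-bounds the treewidth. For the lower bound, the 3 vertices {1, 2, 8} are pairwise adjacent, and any tree decomposition puts a clique entirely inside one bag — forcing width ≥ 2. Combining the bounds, tw(G) = 2.

Treewidth 2.
One optimal decomposition is:
Bags: B1 = {2, 6, 7}  B2 = {2, 3, 6}  B3 = {2, 3, 8}  B4 = {2, 4, 8}  B5 = {1, 2, 8}  B6 = {1, 5, 8}
Tree: B1–B2, B2–B3, B3–B4, B4–B5, B5–B6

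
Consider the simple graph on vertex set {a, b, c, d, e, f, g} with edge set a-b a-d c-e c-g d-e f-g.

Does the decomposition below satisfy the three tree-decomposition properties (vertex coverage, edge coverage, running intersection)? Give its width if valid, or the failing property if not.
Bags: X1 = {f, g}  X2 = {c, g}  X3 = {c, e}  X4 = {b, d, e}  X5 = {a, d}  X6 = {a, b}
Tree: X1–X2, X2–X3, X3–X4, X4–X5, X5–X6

No — bags containing vertex b are not connected in the tree.

A tree decomposition must satisfy three properties: every vertex lies in some bag; for every edge, both endpoints lie together in some bag; and for every vertex, the bags containing it form a connected subtree. Here bags containing vertex b are not connected in the tree, so the decomposition is invalid.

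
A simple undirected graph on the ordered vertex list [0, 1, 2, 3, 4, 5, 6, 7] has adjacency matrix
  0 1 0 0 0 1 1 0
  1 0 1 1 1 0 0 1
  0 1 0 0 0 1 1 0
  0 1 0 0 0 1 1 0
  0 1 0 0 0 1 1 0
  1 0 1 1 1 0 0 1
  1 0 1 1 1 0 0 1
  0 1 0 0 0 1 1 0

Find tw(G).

A width-3 tree decomposition is:
Bags: B1 = {1, 3, 5, 6}  B2 = {1, 5, 6, 7}  B3 = {0, 1, 5, 6}  B4 = {1, 4, 5, 6}  B5 = {1, 2, 5, 6}
Tree: B1–B2, B2–B3, B3–B4, B4–B5
Every bag has size at most 4, so the width is 4 − 1 = 3 and tw(G) ≤ 3. For the lower bound: the 4 vertex sets {3,6}, {5,7}, {1}, {0} are disjoint, each induces a connected subgraph, and every pair is joined by at least one edge of G. Contracting each set to a single vertex therefore yields K_{4} as a minor, and since treewidth is minor-monotone, tw(G) ≥ tw(K_{4}) = 3. The upper and lower bounds meet at 3, so that is the treewidth.

3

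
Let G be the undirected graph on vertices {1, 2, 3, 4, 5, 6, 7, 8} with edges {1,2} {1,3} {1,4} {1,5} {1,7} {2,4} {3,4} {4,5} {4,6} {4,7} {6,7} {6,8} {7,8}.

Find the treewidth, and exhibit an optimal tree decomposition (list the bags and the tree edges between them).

Treewidth 2.
One such decomposition:
Bags: B1 = {1, 3, 4}  B2 = {1, 4, 7}  B3 = {4, 6, 7}  B4 = {6, 7, 8}  B5 = {1, 2, 4}  B6 = {1, 4, 5}
Tree: B1–B2, B2–B3, B3–B4, B2–B5, B5–B6

Every bag has size at most 3, so the width is 3 − 1 = 2 and tw(G) ≤ 2. Conversely, {6, 7, 8} is a clique of size 3, and the vertices of any clique must share a bag in every tree decomposition; so some bag has ≥ 3 vertices and tw(G) ≥ 2. Hence tw(G) = 2 exactly.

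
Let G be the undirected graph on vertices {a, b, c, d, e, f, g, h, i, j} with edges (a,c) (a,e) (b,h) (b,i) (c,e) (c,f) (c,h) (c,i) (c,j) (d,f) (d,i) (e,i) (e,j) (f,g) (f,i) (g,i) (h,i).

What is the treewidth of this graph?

A width-2 tree decomposition is:
Bags: B1 = {c, f, i}  B2 = {c, e, i}  B3 = {c, e, j}  B4 = {a, c, e}  B5 = {c, h, i}  B6 = {b, h, i}  B7 = {d, f, i}  B8 = {f, g, i}
Tree: B1–B2, B2–B3, B3–B4, B1–B5, B5–B6, B1–B7, B1–B8
Each bag holds 3 vertices, so the decomposition has width 2, which upper-bounds the treewidth. Conversely, {c, e, j} is a clique of size 3, and the vertices of any clique must share a bag in every tree decomposition; so some bag has ≥ 3 vertices and tw(G) ≥ 2. Combining the bounds, tw(G) = 2.

2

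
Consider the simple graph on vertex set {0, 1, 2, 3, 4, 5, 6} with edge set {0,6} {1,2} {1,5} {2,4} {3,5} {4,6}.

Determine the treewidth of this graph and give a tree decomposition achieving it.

Treewidth 1.
One optimal decomposition is:
Bags: B1 = {0, 6}  B2 = {4, 6}  B3 = {2, 4}  B4 = {1, 2}  B5 = {1, 5}  B6 = {3, 5}
Tree: B1–B2, B2–B3, B3–B4, B4–B5, B5–B6

Each bag holds 2 vertices, so the decomposition has width 1, which upper-bounds the treewidth. Since G has at least one edge (e.g. 0–6), it is not an edgeless graph, so tw(G) ≥ 1. Combining the bounds, tw(G) = 1.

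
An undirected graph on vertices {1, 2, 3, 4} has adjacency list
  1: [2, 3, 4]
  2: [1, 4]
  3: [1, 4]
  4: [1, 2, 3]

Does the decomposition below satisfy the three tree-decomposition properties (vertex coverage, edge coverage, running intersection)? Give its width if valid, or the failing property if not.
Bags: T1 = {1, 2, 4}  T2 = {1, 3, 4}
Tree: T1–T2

Yes; width 2.

Checking the three conditions: (i) the bags cover all of {1, 2, 3, 4}; (ii) for each edge, some bag contains both endpoints; (iii) the bags containing any fixed vertex form a subtree. All hold, so the decomposition is valid with width 3 − 1 = 2.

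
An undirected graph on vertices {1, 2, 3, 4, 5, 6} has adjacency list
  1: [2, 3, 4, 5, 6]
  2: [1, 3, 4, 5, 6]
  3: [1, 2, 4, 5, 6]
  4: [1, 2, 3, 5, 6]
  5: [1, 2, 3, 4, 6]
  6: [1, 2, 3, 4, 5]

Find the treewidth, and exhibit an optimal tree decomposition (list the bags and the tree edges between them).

Treewidth 5.
Bags: B1 = {1, 2, 3, 4, 5, 6}
Tree: (single bag)

A single bag containing all 6 vertices is trivially a valid decomposition of width 5. For the lower bound, the 6 vertices {1, 2, 3, 4, 5, 6} are pairwise adjacent, and any tree decomposition puts a clique entirely inside one bag — forcing width ≥ 5. Therefore the treewidth is 5.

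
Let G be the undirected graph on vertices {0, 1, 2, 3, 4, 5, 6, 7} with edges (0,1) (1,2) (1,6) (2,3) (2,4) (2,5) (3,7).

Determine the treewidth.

A width-1 tree decomposition is:
Bags: B1 = {2, 5}  B2 = {2, 3}  B3 = {2, 4}  B4 = {1, 2}  B5 = {3, 7}  B6 = {0, 1}  B7 = {1, 6}
Tree: B1–B2, B2–B3, B1–B4, B2–B5, B4–B6, B4–B7
The largest bag has 2 vertices, giving width 1; this decomposition certifies tw(G) ≤ 1. Since G has at least one edge (e.g. 5–2), it is not an edgeless graph, so tw(G) ≥ 1. Hence tw(G) = 1 exactly.

1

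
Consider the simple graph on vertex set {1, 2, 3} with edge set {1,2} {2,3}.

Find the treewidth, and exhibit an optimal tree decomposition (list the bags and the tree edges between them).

Treewidth 1.
One optimal decomposition is:
Bags: B1 = {1, 2}  B2 = {2, 3}
Tree: B1–B2

The largest bag has 2 vertices, giving width 1; this decomposition certifies tw(G) ≤ 1. G has an edge, so its treewidth is at least 1. Combining the bounds, tw(G) = 1.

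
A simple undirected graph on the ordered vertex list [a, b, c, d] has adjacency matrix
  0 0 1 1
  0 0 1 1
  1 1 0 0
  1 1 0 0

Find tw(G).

A width-2 tree decomposition is:
Bags: B1 = {a, c, d}  B2 = {b, c, d}
Tree: B1–B2
The largest bag has 3 vertices, giving width 2; this decomposition certifies tw(G) ≤ 2. The edges c–a–d–b–c form a cycle, so G is not a tree and its treewidth is at least 2. Therefore the treewidth is 2.

2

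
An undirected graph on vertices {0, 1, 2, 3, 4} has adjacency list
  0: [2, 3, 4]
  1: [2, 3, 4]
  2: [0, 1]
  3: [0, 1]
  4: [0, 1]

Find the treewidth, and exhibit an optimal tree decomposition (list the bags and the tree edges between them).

Each bag holds 3 vertices, so the decomposition has width 2, which upper-bounds the treewidth. For the lower bound, G contains the cycle 3–0–4–1–3, so G is not a forest; only forests have treewidth ≤ 1, hence tw(G) ≥ 2. The upper and lower bounds meet at 2, so that is the treewidth.

Treewidth 2.
One optimal decomposition is:
Bags: B1 = {0, 1, 3}  B2 = {0, 1, 4}  B3 = {0, 1, 2}
Tree: B1–B2, B2–B3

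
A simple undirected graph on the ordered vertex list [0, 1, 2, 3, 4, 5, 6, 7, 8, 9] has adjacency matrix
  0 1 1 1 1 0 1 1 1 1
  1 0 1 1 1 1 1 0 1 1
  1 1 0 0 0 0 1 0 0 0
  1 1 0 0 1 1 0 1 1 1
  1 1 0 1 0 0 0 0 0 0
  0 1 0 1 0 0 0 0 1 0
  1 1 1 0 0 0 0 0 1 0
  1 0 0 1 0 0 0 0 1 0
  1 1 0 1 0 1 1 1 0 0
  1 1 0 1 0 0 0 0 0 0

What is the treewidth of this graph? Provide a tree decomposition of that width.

Treewidth 3.
Bags: B1 = {0, 1, 3, 8}  B2 = {0, 1, 3, 4}  B3 = {0, 1, 3, 9}  B4 = {0, 1, 6, 8}  B5 = {0, 3, 7, 8}  B6 = {1, 3, 5, 8}  B7 = {0, 1, 2, 6}
Tree: B1–B2, B1–B3, B1–B4, B1–B5, B1–B6, B4–B7

The largest bag has 4 vertices, giving width 3; this decomposition certifies tw(G) ≤ 3. On the other hand G contains the 4-clique {0, 1, 2, 6}. A clique must lie in a single bag of any decomposition, so no decomposition can have width below 3. Therefore the treewidth is 3.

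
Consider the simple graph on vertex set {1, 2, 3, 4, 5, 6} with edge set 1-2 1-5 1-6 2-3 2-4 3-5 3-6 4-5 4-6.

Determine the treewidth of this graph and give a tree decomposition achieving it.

Treewidth 3.
One optimal decomposition is:
Bags: B1 = {1, 2, 5, 6}  B2 = {2, 3, 5, 6}  B3 = {2, 4, 5, 6}
Tree: B1–B2, B2–B3

Each bag holds 4 vertices, so the decomposition has width 3, which upper-bounds the treewidth. For the lower bound: the 4 vertex sets {1,2}, {3,6}, {5}, {4} are disjoint, each induces a connected subgraph, and every pair is joined by at least one edge of G. Contracting each set to a single vertex therefore yields K_{4} as a minor, and since treewidth is minor-monotone, tw(G) ≥ tw(K_{4}) = 3. The upper and lower bounds meet at 3, so that is the treewidth.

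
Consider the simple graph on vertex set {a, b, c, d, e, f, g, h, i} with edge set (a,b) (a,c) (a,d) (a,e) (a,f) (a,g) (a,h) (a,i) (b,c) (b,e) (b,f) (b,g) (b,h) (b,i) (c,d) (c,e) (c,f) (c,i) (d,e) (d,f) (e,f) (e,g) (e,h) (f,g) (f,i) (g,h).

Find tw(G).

4

A width-4 tree decomposition is:
Bags: B1 = {a, b, e, g, h}  B2 = {a, b, e, f, g}  B3 = {a, b, c, e, f}  B4 = {a, c, d, e, f}  B5 = {a, b, c, f, i}
Tree: B1–B2, B2–B3, B3–B4, B3–B5
Every bag has size at most 5, so the width is 5 − 1 = 4 and tw(G) ≤ 4. For the lower bound, the 5 vertices {a, b, e, g, h} are pairwise adjacent, and any tree decomposition puts a clique entirely inside one bag — forcing width ≥ 4. Therefore the treewidth is 4.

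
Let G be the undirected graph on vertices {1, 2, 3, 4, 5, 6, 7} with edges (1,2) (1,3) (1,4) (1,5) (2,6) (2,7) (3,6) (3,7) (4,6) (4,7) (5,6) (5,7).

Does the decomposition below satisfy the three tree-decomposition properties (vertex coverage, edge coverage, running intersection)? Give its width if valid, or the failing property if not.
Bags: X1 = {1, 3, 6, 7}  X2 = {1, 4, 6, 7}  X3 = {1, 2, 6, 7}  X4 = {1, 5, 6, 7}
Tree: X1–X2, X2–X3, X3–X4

Every vertex of G appears in some bag (union = {1, 2, 3, 4, 5, 6, 7}); every edge is covered by a bag; and for each vertex v the set of bags containing v is connected in the bag tree. The decomposition is therefore valid. The largest bag has 4 vertices, so the width is 3.

Yes; width 3.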